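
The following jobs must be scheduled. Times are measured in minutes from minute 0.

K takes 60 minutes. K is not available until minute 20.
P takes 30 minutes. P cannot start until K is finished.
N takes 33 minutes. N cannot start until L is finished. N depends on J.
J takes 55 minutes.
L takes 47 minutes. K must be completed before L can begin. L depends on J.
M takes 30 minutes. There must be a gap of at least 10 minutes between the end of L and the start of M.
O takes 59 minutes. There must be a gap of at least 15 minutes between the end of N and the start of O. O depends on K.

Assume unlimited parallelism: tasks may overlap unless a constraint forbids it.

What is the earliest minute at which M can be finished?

167

K waits on its own release at minute 20, so it starts at minute 20 and finishes at 20 + 60 = minute 80.
J can start immediately at minute 0; it finishes at minute 55.
L has to wait for K (finishes minute 80); J (finishes minute 55). The latest of these is minute 80, so L runs minute 80 to 80 + 47 = minute 127.
M cannot begin until L (finishes minute 127, plus 10-minute gap → minute 137). It runs from minute 137 to 137 + 30 = minute 167.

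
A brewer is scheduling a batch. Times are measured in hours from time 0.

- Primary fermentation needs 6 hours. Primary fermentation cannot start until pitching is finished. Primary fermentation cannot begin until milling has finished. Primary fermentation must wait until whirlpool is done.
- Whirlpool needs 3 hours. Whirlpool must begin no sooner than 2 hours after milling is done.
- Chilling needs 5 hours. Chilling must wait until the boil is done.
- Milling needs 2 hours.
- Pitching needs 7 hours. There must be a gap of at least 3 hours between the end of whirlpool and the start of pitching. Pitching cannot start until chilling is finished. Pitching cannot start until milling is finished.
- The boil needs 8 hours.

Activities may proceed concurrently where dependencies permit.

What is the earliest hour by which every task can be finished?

The boil has no prerequisites, so it starts at hour 0 and finishes at hour 8.
Chilling waits on the boil (finishes hour 8), so it starts at hour 8 and finishes at 8 + 5 = hour 13.
Milling can start immediately at hour 0; it finishes at hour 2.
After milling (finishes hour 2, plus 2-hour gap → hour 4), whirlpool can start at hour 4 and finishes at hour 7.
Pitching cannot start until whirlpool (finishes hour 7, plus 3-hour gap → hour 10); chilling (finishes hour 13); milling (finishes hour 2). The controlling bound is hour 13, so pitching finishes at 13 + 7 = hour 20.
Primary fermentation has to wait for pitching (finishes hour 20); milling (finishes hour 2); whirlpool (finishes hour 7). The latest of these is hour 20, so primary fermentation runs hour 20 to 20 + 6 = hour 26.
All tasks are finished once the last one completes. Finish times: Milling at 2, The boil at 8, Whirlpool at 7, Chilling at 13, Pitching at 20, Primary fermentation at 26. The latest is hour 26.

26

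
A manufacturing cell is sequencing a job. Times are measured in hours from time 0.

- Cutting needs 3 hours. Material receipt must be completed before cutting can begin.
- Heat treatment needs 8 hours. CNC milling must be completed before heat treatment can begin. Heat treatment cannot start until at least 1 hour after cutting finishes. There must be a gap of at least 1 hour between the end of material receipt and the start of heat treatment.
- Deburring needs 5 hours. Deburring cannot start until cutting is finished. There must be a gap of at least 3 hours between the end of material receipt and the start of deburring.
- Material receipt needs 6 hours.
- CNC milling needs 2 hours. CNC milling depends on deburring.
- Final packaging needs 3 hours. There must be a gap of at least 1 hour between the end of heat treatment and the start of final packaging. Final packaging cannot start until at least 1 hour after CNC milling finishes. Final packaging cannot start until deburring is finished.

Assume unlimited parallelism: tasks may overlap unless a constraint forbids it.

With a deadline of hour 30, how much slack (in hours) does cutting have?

2

Nothing blocks material receipt, so it runs from hour 0 to hour 6.
After material receipt (finishes hour 6), cutting can start at hour 6 and finishes at hour 9.

Working backward from the deadline:
Final packaging must finish by hour 30; it takes 3 hours, so it must start by 30 − 3 = hour 27.
Heat treatment feeds into final packaging (must start by hour 27, minus 1-hour gap → hour 26); so heat treatment must finish by hour 26 and therefore start by hour 18.
For CNC milling: heat treatment (must start by hour 18); final packaging (must start by hour 27, minus 1-hour gap → hour 26). The most restrictive is hour 18; with a 2-hour duration, CNC milling must start by hour 16.
Deburring feeds CNC milling (must start by hour 16); final packaging (must start by hour 27). Taking the minimum, deburring must finish by hour 16 and start by 16 − 5 = hour 11.
Cutting must finish in time for deburring (must start by hour 11); heat treatment (must start by hour 18, minus 1-hour gap → hour 17). The tightest is hour 11, so cutting must start by 11 − 3 = hour 8.
So cutting can start as early as hour 6 and as late as hour 8, giving 8 − 6 = 2 hours of slack.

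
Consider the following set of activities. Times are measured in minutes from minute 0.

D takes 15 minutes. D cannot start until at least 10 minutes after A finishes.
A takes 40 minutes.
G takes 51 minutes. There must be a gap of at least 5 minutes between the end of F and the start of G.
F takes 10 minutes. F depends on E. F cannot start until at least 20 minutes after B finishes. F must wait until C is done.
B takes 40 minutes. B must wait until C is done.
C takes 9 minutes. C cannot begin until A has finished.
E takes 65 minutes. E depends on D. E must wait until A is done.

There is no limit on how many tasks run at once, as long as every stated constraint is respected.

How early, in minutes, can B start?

A can start immediately at minute 0; it finishes at minute 40.
C waits on A (finishes minute 40), so it starts at minute 40 and finishes at 40 + 9 = minute 49.
B waits on C (finishes minute 49), so the earliest it can start is minute 49.

49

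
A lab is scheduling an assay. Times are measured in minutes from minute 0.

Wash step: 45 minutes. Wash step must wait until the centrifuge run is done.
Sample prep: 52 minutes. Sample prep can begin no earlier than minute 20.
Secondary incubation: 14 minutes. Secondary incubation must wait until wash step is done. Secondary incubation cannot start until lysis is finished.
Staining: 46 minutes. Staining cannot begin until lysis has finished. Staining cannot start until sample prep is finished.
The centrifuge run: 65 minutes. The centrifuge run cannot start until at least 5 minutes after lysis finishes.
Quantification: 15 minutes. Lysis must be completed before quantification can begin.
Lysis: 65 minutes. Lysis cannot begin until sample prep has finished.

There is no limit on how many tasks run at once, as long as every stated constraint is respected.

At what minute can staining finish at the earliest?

After its own release at minute 20, sample prep can start at minute 20 and finishes at minute 72.
Lysis cannot begin until sample prep (finishes minute 72). It runs from minute 72 to 72 + 65 = minute 137.
Staining has to wait for lysis (finishes minute 137); sample prep (finishes minute 72). The latest of these is minute 137, so staining runs minute 137 to 137 + 46 = minute 183.

183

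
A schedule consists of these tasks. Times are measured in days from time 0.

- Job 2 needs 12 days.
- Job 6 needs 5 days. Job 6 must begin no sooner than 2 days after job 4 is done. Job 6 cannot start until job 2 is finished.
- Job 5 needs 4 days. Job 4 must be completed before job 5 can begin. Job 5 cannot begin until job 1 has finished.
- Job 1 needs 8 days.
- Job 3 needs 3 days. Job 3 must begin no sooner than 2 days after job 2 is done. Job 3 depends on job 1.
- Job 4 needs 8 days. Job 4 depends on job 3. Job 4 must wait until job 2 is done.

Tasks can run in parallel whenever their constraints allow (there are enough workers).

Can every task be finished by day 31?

Nothing blocks job 2, so it runs from day 0 to day 12.
Job 1 has no prerequisites, so it starts at day 0 and finishes at day 8.
For job 3: job 2 (finishes day 12, plus 2-day gap → day 14); job 1 (finishes day 8). Taking the maximum gives a start of day 14, and it finishes at 14 + 3 = day 17.
Job 4 needs all of job 3 (finishes day 17); job 2 (finishes day 12). That puts its earliest start at day 17; it finishes at 17 + 8 = day 25.
Job 6 needs all of job 4 (finishes day 25, plus 2-day gap → day 27); job 2 (finishes day 12). That puts its earliest start at day 27; it finishes at 27 + 5 = day 32.
Job 5 needs all of job 4 (finishes day 25); job 1 (finishes day 8). That puts its earliest start at day 25; it finishes at 25 + 4 = day 29.
The earliest everything can be done is day 32, which is after the deadline of 31, so it is not possible.

No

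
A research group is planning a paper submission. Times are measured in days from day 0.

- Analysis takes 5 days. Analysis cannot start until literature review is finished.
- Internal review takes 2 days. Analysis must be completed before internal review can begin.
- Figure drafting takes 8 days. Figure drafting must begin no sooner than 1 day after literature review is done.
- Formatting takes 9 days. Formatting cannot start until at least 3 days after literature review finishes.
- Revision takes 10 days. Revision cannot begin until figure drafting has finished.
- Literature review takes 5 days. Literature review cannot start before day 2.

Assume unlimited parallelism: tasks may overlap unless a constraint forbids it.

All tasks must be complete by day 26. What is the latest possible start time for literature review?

Nothing follows internal review; the deadline of day 26 is its only limit. It must start by 26 − 2 = day 24.
Analysis has to be done before internal review (must start by day 24). That means finishing by day 24, i.e. starting by 24 − 5 = day 19.
To finish by day 26, revision (duration 10) must start no later than day 16.
Figure drafting feeds into revision (must start by day 16); so figure drafting must finish by day 16 and therefore start by day 8.
To finish by day 26, formatting (duration 9) must start no later than day 17.
Literature review must finish in time for analysis (must start by day 19); figure drafting (must start by day 8, minus 1-day gap → day 7); formatting (must start by day 17, minus 3-day gap → day 14). The tightest is day 7, so literature review must start by 7 − 5 = day 2.

2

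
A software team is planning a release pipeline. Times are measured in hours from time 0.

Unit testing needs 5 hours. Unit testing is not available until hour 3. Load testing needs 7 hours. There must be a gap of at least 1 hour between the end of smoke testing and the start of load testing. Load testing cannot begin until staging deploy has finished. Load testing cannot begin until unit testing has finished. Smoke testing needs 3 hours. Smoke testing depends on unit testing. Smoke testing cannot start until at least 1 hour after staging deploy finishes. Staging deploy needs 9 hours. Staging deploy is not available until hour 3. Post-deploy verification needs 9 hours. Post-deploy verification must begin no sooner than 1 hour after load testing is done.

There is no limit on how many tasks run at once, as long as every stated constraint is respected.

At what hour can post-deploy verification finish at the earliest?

34

Staging deploy waits on its own release at hour 3, so it starts at hour 3 and finishes at 3 + 9 = hour 12.
Unit testing waits on its own release at hour 3, so it starts at hour 3 and finishes at 3 + 5 = hour 8.
Smoke testing needs all of unit testing (finishes hour 8); staging deploy (finishes hour 12, plus 1-hour gap → hour 13). That puts its earliest start at hour 13; it finishes at 13 + 3 = hour 16.
Load testing needs all of smoke testing (finishes hour 16, plus 1-hour gap → hour 17); staging deploy (finishes hour 12); unit testing (finishes hour 8). That puts its earliest start at hour 17; it finishes at 17 + 7 = hour 24.
After load testing (finishes hour 24, plus 1-hour gap → hour 25), post-deploy verification can start at hour 25 and finishes at hour 34.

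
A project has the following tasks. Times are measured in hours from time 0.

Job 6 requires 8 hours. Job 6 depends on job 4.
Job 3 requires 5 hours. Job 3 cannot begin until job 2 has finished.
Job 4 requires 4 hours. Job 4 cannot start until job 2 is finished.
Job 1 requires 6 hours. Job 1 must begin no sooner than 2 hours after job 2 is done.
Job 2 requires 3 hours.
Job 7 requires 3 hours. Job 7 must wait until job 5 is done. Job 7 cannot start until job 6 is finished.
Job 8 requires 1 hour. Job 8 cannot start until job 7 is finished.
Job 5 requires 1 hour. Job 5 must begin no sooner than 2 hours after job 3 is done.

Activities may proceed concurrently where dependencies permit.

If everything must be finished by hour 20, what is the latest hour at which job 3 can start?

8

Job 8 must finish by hour 20; it takes 1 hour, so it must start by 20 − 1 = hour 19.
Job 7 feeds into job 8 (must start by hour 19); so job 7 must finish by hour 19 and therefore start by hour 16.
Job 5 must finish before job 7 (must start by hour 16). With a 1-hour duration, job 5 must start by 16 − 1 = hour 15.
Since job 5 (must start by hour 15, minus 2-hour gap → hour 13) depends on it, job 3 must finish by hour 13. Backing off its 5-hour duration gives a latest start of hour 8.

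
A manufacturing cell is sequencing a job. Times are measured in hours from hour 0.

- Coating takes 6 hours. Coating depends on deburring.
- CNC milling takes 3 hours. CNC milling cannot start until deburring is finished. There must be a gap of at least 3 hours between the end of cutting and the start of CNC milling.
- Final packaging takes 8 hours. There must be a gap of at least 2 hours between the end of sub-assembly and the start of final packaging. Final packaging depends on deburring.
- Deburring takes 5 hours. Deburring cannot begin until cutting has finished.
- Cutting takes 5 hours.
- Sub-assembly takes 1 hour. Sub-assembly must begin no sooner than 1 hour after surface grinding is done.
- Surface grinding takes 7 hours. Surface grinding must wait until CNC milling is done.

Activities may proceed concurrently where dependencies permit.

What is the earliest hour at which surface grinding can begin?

13

Cutting can start immediately at hour 0; it finishes at hour 5.
Deburring cannot begin until cutting (finishes hour 5). It runs from hour 5 to 5 + 5 = hour 10.
For CNC milling: deburring (finishes hour 10); cutting (finishes hour 5, plus 3-hour gap → hour 8). Taking the maximum gives a start of hour 10, and it finishes at 10 + 3 = hour 13.
Surface grinding waits on CNC milling (finishes hour 13), so the earliest it can start is hour 13.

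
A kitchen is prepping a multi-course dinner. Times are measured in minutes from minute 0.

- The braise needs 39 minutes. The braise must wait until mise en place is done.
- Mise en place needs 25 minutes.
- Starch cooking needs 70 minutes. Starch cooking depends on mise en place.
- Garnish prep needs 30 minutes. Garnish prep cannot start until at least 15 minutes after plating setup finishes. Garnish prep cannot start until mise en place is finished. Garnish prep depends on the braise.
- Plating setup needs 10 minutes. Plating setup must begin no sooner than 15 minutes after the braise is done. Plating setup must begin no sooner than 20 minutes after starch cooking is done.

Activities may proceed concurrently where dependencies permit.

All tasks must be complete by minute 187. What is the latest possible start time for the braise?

Garnish prep has no dependents, so it just needs to finish by minute 187. Starting by 187 − 30 = minute 157 achieves that.
Plating setup has to be done before garnish prep (must start by minute 157, minus 15-minute gap → minute 142). That means finishing by minute 142, i.e. starting by 142 − 10 = minute 132.
The braise has several dependents: plating setup (must start by minute 132, minus 15-minute gap → minute 117); garnish prep (must start by minute 157). The earliest of those limits is minute 117, so the braise must start by 117 − 39 = minute 78.

78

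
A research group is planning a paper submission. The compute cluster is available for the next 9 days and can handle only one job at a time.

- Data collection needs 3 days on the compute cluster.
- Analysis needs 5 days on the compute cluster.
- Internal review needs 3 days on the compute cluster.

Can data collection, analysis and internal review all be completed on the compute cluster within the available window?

Running back to back, the jobs need 3 + 5 + 3 = 11 days on the compute cluster.
Since 11 > 9, they cannot all fit.

No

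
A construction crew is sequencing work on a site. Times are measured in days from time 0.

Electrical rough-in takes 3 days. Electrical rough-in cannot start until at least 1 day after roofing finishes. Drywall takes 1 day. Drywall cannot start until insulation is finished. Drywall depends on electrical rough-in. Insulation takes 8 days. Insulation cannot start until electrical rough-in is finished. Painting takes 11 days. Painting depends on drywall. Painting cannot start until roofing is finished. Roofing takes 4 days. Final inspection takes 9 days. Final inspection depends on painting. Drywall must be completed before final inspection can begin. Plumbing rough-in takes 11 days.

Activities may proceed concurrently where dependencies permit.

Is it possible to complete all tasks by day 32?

No

Plumbing rough-in can start immediately at day 0; it finishes at day 11.
Nothing blocks roofing, so it runs from day 0 to day 4.
After roofing (finishes day 4, plus 1-day gap → day 5), electrical rough-in can start at day 5 and finishes at day 8.
Insulation cannot begin until electrical rough-in (finishes day 8). It runs from day 8 to 8 + 8 = day 16.
Drywall has to wait for insulation (finishes day 16); electrical rough-in (finishes day 8). The latest of these is day 16, so drywall runs day 16 to 16 + 1 = day 17.
Painting has to wait for drywall (finishes day 17); roofing (finishes day 4). The latest of these is day 17, so painting runs day 17 to 17 + 11 = day 28.
Final inspection needs all of painting (finishes day 28); drywall (finishes day 17). That puts its earliest start at day 28; it finishes at 28 + 9 = day 37.
The earliest everything can be done is day 37, which is after the deadline of 32, so it is not possible.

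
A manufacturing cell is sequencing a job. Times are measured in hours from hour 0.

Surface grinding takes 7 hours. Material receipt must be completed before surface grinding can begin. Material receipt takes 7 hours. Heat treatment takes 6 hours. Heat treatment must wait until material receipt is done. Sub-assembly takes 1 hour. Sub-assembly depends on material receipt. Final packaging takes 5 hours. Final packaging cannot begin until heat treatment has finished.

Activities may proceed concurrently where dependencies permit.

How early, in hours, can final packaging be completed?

18

Material receipt can start immediately at hour 0; it finishes at hour 7.
Heat treatment waits on material receipt (finishes hour 7), so it starts at hour 7 and finishes at 7 + 6 = hour 13.
Final packaging cannot begin until heat treatment (finishes hour 13). It runs from hour 13 to 13 + 5 = hour 18.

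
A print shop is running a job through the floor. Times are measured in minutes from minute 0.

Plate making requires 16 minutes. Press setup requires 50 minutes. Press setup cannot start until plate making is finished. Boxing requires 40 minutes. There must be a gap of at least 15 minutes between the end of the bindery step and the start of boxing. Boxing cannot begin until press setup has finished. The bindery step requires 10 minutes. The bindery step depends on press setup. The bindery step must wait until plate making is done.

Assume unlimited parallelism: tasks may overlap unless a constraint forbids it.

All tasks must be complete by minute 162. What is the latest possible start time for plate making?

31

Boxing must finish by minute 162; it takes 40 minutes, so it must start by 162 − 40 = minute 122.
The bindery step feeds into boxing (must start by minute 122, minus 15-minute gap → minute 107); so the bindery step must finish by minute 107 and therefore start by minute 97.
Press setup has several dependents: the bindery step (must start by minute 97); boxing (must start by minute 122). The earliest of those limits is minute 97, so press setup must start by 97 − 50 = minute 47.
Plate making has several dependents: press setup (must start by minute 47); the bindery step (must start by minute 97). The earliest of those limits is minute 47, so plate making must start by 47 − 16 = minute 31.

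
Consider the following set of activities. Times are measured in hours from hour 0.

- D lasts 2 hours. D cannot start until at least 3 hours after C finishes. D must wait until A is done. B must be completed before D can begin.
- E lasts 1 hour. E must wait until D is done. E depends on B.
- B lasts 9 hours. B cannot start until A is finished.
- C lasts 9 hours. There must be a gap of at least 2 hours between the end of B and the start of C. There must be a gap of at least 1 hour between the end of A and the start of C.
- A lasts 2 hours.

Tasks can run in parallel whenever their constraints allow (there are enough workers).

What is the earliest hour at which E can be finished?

28

Nothing blocks A, so it runs from hour 0 to hour 2.
B cannot begin until A (finishes hour 2). It runs from hour 2 to 2 + 9 = hour 11.
C needs all of B (finishes hour 11, plus 2-hour gap → hour 13); A (finishes hour 2, plus 1-hour gap → hour 3). That puts its earliest start at hour 13; it finishes at 13 + 9 = hour 22.
D cannot start until C (finishes hour 22, plus 3-hour gap → hour 25); A (finishes hour 2); B (finishes hour 11). The controlling bound is hour 25, so D finishes at 25 + 2 = hour 27.
E has to wait for D (finishes hour 27); B (finishes hour 11). The latest of these is hour 27, so E runs hour 27 to 27 + 1 = hour 28.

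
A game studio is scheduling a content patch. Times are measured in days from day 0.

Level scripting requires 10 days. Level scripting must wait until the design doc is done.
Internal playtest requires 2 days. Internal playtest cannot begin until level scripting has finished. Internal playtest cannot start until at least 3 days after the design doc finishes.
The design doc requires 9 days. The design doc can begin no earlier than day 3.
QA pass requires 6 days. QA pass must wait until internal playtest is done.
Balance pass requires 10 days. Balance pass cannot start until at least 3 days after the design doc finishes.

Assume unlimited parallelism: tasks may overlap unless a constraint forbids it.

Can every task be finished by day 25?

After its own release at day 3, the design doc can start at day 3 and finishes at day 12.
Balance pass waits on the design doc (finishes day 12, plus 3-day gap → day 15), so it starts at day 15 and finishes at 15 + 10 = day 25.
After the design doc (finishes day 12), level scripting can start at day 12 and finishes at day 22.
For internal playtest: level scripting (finishes day 22); the design doc (finishes day 12, plus 3-day gap → day 15). Taking the maximum gives a start of day 22, and it finishes at 22 + 2 = day 24.
QA pass waits on internal playtest (finishes day 24), so it starts at day 24 and finishes at 24 + 6 = day 30.
The earliest everything can be done is day 30, which is after the deadline of 25, so it is not possible.

No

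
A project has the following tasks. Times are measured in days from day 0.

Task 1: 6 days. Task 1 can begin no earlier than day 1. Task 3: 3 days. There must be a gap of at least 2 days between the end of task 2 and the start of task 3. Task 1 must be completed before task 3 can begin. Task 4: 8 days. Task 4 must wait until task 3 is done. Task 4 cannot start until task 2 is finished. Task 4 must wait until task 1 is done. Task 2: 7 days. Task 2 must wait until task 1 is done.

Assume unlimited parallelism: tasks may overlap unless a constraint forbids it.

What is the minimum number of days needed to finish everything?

After its own release at day 1, task 1 can start at day 1 and finishes at day 7.
After task 1 (finishes day 7), task 2 can start at day 7 and finishes at day 14.
For task 3: task 2 (finishes day 14, plus 2-day gap → day 16); task 1 (finishes day 7). Taking the maximum gives a start of day 16, and it finishes at 16 + 3 = day 19.
Task 4 needs all of task 3 (finishes day 19); task 2 (finishes day 14); task 1 (finishes day 7). That puts its earliest start at day 19; it finishes at 19 + 8 = day 27.
All tasks are finished once the last one completes. Finish times: Task 1 at 7, Task 2 at 14, Task 3 at 19, Task 4 at 27. The latest is day 27.

27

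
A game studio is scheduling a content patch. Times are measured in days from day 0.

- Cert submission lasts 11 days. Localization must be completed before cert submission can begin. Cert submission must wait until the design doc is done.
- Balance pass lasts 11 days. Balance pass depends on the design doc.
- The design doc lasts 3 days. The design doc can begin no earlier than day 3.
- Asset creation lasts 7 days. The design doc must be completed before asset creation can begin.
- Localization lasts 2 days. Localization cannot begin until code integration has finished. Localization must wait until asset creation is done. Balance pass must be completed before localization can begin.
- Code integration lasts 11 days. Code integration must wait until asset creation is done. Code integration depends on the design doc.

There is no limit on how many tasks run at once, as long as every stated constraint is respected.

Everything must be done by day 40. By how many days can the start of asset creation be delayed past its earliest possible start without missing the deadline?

The design doc waits on its own release at day 3, so it starts at day 3 and finishes at 3 + 3 = day 6.
Asset creation cannot begin until the design doc (finishes day 6). It runs from day 6 to 6 + 7 = day 13.

Working backward from the deadline:
Nothing follows cert submission; the deadline of day 40 is its only limit. It must start by 40 − 11 = day 29.
Localization must finish before cert submission (must start by day 29). With a 2-day duration, localization must start by 29 − 2 = day 27.
Since localization (must start by day 27) depends on it, code integration must finish by day 27. Backing off its 11-day duration gives a latest start of day 16.
For asset creation: code integration (must start by day 16); localization (must start by day 27). The most restrictive is day 16; with a 7-day duration, asset creation must start by day 9.
So asset creation can start as early as day 6 and as late as day 9, giving 9 − 6 = 3 days of slack.

3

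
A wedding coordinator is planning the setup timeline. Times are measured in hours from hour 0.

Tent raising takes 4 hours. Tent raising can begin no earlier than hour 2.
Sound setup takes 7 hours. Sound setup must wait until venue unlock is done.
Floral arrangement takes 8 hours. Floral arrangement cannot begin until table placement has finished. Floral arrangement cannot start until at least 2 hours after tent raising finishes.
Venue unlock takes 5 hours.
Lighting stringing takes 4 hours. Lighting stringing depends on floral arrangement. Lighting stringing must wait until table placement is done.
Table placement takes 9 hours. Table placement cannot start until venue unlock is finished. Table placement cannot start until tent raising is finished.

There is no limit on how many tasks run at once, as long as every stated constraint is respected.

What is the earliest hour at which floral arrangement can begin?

15

After its own release at hour 2, tent raising can start at hour 2 and finishes at hour 6.
Nothing blocks venue unlock, so it runs from hour 0 to hour 5.
Table placement cannot start until venue unlock (finishes hour 5); tent raising (finishes hour 6). The controlling bound is hour 6, so table placement finishes at 6 + 9 = hour 15.
Floral arrangement waits on table placement (finishes hour 15); tent raising (finishes hour 6, plus 2-hour gap → hour 8). The latest of these is hour 15, which is the earliest floral arrangement can start.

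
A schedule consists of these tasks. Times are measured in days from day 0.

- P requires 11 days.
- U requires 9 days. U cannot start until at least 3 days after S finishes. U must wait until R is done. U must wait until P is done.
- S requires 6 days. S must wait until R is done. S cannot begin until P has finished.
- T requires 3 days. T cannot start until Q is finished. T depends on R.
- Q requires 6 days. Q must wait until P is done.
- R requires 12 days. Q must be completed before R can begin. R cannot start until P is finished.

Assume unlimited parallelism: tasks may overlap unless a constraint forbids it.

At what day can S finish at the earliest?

35

Nothing blocks P, so it runs from day 0 to day 11.
After P (finishes day 11), Q can start at day 11 and finishes at day 17.
R cannot start until Q (finishes day 17); P (finishes day 11). The controlling bound is day 17, so R finishes at 17 + 12 = day 29.
S cannot start until R (finishes day 29); P (finishes day 11). The controlling bound is day 29, so S finishes at 29 + 6 = day 35.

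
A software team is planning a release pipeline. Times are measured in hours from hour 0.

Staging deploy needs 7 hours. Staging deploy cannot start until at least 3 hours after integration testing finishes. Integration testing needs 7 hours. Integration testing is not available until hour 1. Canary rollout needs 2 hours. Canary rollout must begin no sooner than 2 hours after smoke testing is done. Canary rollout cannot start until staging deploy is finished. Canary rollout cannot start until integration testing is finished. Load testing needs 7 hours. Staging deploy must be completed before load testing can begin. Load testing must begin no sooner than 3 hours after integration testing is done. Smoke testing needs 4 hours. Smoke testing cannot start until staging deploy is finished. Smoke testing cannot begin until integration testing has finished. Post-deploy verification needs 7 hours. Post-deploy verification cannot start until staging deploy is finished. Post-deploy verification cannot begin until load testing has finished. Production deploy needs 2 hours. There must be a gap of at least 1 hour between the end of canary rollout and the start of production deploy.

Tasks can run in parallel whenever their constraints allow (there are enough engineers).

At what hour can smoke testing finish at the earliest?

Integration testing cannot begin until its own release at hour 1. It runs from hour 1 to 1 + 7 = hour 8.
After integration testing (finishes hour 8, plus 3-hour gap → hour 11), staging deploy can start at hour 11 and finishes at hour 18.
Smoke testing has to wait for staging deploy (finishes hour 18); integration testing (finishes hour 8). The latest of these is hour 18, so smoke testing runs hour 18 to 18 + 4 = hour 22.

22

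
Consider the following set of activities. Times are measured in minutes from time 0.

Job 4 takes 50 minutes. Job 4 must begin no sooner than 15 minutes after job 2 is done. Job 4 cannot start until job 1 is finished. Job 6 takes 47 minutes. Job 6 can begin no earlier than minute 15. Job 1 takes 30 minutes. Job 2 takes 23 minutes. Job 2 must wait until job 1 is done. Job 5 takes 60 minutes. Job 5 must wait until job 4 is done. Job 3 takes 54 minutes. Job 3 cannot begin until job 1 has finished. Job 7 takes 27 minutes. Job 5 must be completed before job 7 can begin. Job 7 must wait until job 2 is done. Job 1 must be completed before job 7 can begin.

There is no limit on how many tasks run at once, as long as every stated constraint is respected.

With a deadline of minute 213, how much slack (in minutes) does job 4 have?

Job 1 has no prerequisites, so it starts at minute 0 and finishes at minute 30.
Job 2 waits on job 1 (finishes minute 30), so it starts at minute 30 and finishes at 30 + 23 = minute 53.
Job 4 has to wait for job 2 (finishes minute 53, plus 15-minute gap → minute 68); job 1 (finishes minute 30). The latest of these is minute 68, so job 4 runs minute 68 to 68 + 50 = minute 118.

Working backward from the deadline:
To finish by minute 213, job 7 (duration 27) must start no later than minute 186.
Since job 7 (must start by minute 186) depends on it, job 5 must finish by minute 186. Backing off its 60-minute duration gives a latest start of minute 126.
Since job 5 (must start by minute 126) depends on it, job 4 must finish by minute 126. Backing off its 50-minute duration gives a latest start of minute 76.
So job 4 can start as early as minute 68 and as late as minute 76, giving 76 − 68 = 8 minutes of slack.

8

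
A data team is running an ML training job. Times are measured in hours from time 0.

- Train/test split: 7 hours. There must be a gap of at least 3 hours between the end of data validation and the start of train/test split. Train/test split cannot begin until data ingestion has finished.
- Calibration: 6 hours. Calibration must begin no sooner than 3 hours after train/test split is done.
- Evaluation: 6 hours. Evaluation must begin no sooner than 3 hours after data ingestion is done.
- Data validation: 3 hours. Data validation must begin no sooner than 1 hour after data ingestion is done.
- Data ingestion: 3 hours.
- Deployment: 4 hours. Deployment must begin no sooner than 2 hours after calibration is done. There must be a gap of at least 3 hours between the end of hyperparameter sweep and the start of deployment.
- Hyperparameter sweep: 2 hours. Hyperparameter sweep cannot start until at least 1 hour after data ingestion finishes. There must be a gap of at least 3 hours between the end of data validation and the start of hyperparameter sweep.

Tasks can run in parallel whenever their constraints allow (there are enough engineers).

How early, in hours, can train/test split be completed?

17

Nothing blocks data ingestion, so it runs from hour 0 to hour 3.
Data validation waits on data ingestion (finishes hour 3, plus 1-hour gap → hour 4), so it starts at hour 4 and finishes at 4 + 3 = hour 7.
Train/test split needs all of data validation (finishes hour 7, plus 3-hour gap → hour 10); data ingestion (finishes hour 3). That puts its earliest start at hour 10; it finishes at 10 + 7 = hour 17.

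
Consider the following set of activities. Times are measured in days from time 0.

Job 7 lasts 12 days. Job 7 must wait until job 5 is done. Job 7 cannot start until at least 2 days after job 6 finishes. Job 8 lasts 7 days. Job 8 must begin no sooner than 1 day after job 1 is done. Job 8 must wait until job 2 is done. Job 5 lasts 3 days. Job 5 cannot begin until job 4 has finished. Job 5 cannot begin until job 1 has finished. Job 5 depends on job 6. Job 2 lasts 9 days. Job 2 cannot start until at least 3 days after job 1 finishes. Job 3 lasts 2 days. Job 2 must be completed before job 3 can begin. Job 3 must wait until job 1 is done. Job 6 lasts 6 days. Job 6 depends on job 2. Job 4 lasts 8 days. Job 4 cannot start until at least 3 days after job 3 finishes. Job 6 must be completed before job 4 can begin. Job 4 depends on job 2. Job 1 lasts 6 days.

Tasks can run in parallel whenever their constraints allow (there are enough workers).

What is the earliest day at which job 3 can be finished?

Nothing blocks job 1, so it runs from day 0 to day 6.
Job 2 waits on job 1 (finishes day 6, plus 3-day gap → day 9), so it starts at day 9 and finishes at 9 + 9 = day 18.
Job 3 cannot start until job 2 (finishes day 18); job 1 (finishes day 6). The controlling bound is day 18, so job 3 finishes at 18 + 2 = day 20.

20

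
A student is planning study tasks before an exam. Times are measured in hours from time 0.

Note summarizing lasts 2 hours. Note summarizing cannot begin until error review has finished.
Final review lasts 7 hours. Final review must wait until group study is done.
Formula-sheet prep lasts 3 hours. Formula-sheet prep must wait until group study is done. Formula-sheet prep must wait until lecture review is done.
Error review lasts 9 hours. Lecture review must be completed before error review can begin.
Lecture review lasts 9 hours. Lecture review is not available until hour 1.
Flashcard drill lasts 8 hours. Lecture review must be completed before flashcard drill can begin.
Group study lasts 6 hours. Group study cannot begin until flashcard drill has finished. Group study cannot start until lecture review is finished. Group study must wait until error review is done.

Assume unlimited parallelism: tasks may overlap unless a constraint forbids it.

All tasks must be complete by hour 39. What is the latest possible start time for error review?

17

To finish by hour 39, formula-sheet prep (duration 3) must start no later than hour 36.
Final review has no dependents, so it just needs to finish by hour 39. Starting by 39 − 7 = hour 32 achieves that.
For group study: formula-sheet prep (must start by hour 36); final review (must start by hour 32). The most restrictive is hour 32; with a 6-hour duration, group study must start by hour 26.
To finish by hour 39, note summarizing (duration 2) must start no later than hour 37.
For error review: group study (must start by hour 26); note summarizing (must start by hour 37). The most restrictive is hour 26; with a 9-hour duration, error review must start by hour 17.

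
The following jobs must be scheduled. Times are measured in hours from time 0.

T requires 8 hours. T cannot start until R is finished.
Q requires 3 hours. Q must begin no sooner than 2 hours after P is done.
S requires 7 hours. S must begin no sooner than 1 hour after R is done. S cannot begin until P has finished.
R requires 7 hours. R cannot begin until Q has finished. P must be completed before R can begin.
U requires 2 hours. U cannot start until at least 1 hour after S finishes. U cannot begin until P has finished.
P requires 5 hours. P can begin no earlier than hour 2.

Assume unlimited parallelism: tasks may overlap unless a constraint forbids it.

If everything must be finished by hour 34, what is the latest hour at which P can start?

Nothing follows U; the deadline of hour 34 is its only limit. It must start by 34 − 2 = hour 32.
S has to be done before U (must start by hour 32, minus 1-hour gap → hour 31). That means finishing by hour 31, i.e. starting by 31 − 7 = hour 24.
Nothing follows T; the deadline of hour 34 is its only limit. It must start by 34 − 8 = hour 26.
R has several dependents: S (must start by hour 24, minus 1-hour gap → hour 23); T (must start by hour 26). The earliest of those limits is hour 23, so R must start by 23 − 7 = hour 16.
Since R (must start by hour 16) depends on it, Q must finish by hour 16. Backing off its 3-hour duration gives a latest start of hour 13.
P must finish in time for Q (must start by hour 13, minus 2-hour gap → hour 11); R (must start by hour 16); S (must start by hour 24); U (must start by hour 32). The tightest is hour 11, so P must start by 11 − 5 = hour 6.

6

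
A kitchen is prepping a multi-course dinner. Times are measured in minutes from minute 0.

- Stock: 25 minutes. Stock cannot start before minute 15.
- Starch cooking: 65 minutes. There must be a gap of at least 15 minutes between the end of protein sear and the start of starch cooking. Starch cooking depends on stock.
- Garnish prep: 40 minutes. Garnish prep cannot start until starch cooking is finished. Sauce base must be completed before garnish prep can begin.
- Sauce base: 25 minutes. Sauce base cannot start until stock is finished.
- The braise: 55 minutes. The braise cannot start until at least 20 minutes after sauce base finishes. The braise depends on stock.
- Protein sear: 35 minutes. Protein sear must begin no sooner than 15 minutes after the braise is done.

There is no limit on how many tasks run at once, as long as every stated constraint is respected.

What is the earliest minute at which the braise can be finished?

140

Stock cannot begin until its own release at minute 15. It runs from minute 15 to 15 + 25 = minute 40.
Sauce base waits on stock (finishes minute 40), so it starts at minute 40 and finishes at 40 + 25 = minute 65.
The braise cannot start until sauce base (finishes minute 65, plus 20-minute gap → minute 85); stock (finishes minute 40). The controlling bound is minute 85, so the braise finishes at 85 + 55 = minute 140.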